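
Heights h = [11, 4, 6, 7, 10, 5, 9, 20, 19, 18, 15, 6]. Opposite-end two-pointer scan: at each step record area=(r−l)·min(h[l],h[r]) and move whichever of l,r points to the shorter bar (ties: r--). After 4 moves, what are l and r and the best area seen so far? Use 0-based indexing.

l=3, r=10, best area=110

l=0 r=11: min(11,6)*11=66 best=66 *, r--
l=0 r=10: min(11,15)*10=110 best=110 *, l++
l=1 r=10: min(4,15)*9=36 best=110, l++
l=2 r=10: min(6,15)*8=48 best=110, l++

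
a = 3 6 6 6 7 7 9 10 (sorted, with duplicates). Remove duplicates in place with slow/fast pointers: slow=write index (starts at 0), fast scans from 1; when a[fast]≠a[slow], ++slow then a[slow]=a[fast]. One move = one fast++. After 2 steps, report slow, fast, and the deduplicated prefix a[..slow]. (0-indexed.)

slow=1, fast=3, prefix=[3, 6]

slow=0 fast=1: a[fast]=6≠a[slow]=3 write a[1]=6, slow++,fast++
slow=1 fast=2: a[fast]=6=a[slow] dup, fast++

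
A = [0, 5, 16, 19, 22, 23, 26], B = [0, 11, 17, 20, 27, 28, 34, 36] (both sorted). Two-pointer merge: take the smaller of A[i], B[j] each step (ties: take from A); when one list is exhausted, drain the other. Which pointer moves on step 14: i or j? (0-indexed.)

[i=0,j=0] A[i]=0<=B[j]=0 take 0 → i++
[i=1,j=0] A[i]=5>B[j]=0 take 0 → j++
[i=1,j=1] A[i]=5<=B[j]=11 take 5 → i++
[i=2,j=1] A[i]=16>B[j]=11 take 11 → j++
[i=2,j=2] A[i]=16<=B[j]=17 take 16 → i++
[i=3,j=2] A[i]=19>B[j]=17 take 17 → j++
[i=3,j=3] A[i]=19<=B[j]=20 take 19 → i++
[i=4,j=3] A[i]=22>B[j]=20 take 20 → j++
[i=4,j=4] A[i]=22<=B[j]=27 take 22 → i++
[i=5,j=4] A[i]=23<=B[j]=27 take 23 → i++
[i=6,j=4] A[i]=26<=B[j]=27 take 26 → i++
[i=7,j=4] A done, take B[j]=27 → j++
[i=7,j=5] A done, take B[j]=28 → j++
[i=7,j=6] A done, take B[j]=34 → j++

j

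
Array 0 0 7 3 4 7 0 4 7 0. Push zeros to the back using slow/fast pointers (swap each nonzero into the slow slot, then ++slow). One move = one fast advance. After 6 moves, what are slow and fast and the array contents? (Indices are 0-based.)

(s=0,f=0) a[fast]=0 → fast++
(s=0,f=1) a[fast]=0 → fast++
(s=0,f=2) a[fast]=7≠0 swap→a[0]=7 → slow++,fast++
(s=1,f=3) a[fast]=3≠0 swap→a[1]=3 → slow++,fast++
(s=2,f=4) a[fast]=4≠0 swap→a[2]=4 → slow++,fast++
(s=3,f=5) a[fast]=7≠0 swap→a[3]=7 → slow++,fast++

slow=4, fast=6, a=[7, 3, 4, 7, 0, 0, 0, 4, 7, 0]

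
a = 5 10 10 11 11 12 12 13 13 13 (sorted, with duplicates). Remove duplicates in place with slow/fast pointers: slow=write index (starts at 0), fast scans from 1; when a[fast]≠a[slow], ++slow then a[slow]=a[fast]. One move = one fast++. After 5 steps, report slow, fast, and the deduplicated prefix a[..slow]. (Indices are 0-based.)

slow=3, fast=6, prefix=[5, 10, 11, 12]

(s=0,f=1) a[fast]=10≠a[slow]=5 write a[1]=10 → slow++,fast++
(s=1,f=2) a[fast]=10=a[slow] dup → fast++
(s=1,f=3) a[fast]=11≠a[slow]=10 write a[2]=11 → slow++,fast++
(s=2,f=4) a[fast]=11=a[slow] dup → fast++
(s=2,f=5) a[fast]=12≠a[slow]=11 write a[3]=12 → slow++,fast++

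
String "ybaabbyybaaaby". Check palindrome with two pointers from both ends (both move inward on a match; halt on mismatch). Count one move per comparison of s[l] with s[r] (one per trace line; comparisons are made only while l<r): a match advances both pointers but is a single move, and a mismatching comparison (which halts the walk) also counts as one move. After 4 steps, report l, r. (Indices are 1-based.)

l=1 r=14: 'y'=='y', l++,r--
l=2 r=13: 'b'=='b', l++,r--
l=3 r=12: 'a'=='a', l++,r--
l=4 r=11: 'a'=='a', l++,r--

l=5, r=10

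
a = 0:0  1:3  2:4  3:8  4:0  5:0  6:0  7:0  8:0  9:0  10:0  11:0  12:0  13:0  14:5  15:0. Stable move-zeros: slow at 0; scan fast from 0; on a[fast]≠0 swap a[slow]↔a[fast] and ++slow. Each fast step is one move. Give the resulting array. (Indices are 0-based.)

[3, 4, 8, 5, 0, 0, 0, 0, 0, 0, 0, 0, 0, 0, 0, 0]

slow=0 fast=0: a[fast]=0, fast++
slow=0 fast=1: a[fast]=3≠0 swap→a[0]=3, slow++,fast++
slow=1 fast=2: a[fast]=4≠0 swap→a[1]=4, slow++,fast++
slow=2 fast=3: a[fast]=8≠0 swap→a[2]=8, slow++,fast++
slow=3 fast=4: a[fast]=0, fast++
slow=3 fast=5: a[fast]=0, fast++
slow=3 fast=6: a[fast]=0, fast++
slow=3 fast=7: a[fast]=0, fast++
slow=3 fast=8: a[fast]=0, fast++
slow=3 fast=9: a[fast]=0, fast++
slow=3 fast=10: a[fast]=0, fast++
slow=3 fast=11: a[fast]=0, fast++
slow=3 fast=12: a[fast]=0, fast++
slow=3 fast=13: a[fast]=0, fast++
slow=3 fast=14: a[fast]=5≠0 swap→a[3]=5, slow++,fast++
slow=4 fast=15: a[fast]=0, fast++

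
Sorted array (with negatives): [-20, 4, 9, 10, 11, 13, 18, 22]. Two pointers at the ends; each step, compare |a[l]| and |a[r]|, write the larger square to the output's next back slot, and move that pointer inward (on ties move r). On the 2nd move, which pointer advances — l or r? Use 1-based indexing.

l

l=1 r=8: |-20|<=|22| out[8]=484, r--
l=1 r=7: |-20|>|18| out[7]=400, l++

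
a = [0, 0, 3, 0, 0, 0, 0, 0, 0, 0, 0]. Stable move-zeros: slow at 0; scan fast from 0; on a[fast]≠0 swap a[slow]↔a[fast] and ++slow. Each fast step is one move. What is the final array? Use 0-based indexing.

slow=0 fast=0: a[fast]=0, fast++
slow=0 fast=1: a[fast]=0, fast++
slow=0 fast=2: a[fast]=3≠0 swap→a[0]=3, slow++,fast++
slow=1 fast=3: a[fast]=0, fast++
slow=1 fast=4: a[fast]=0, fast++
slow=1 fast=5: a[fast]=0, fast++
slow=1 fast=6: a[fast]=0, fast++
slow=1 fast=7: a[fast]=0, fast++
slow=1 fast=8: a[fast]=0, fast++
slow=1 fast=9: a[fast]=0, fast++
slow=1 fast=10: a[fast]=0, fast++

[3, 0, 0, 0, 0, 0, 0, 0, 0, 0, 0]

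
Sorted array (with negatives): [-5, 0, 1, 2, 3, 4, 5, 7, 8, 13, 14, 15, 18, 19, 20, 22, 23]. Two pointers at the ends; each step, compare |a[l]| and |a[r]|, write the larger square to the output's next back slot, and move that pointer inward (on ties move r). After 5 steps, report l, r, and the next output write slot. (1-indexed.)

l=1, r=12, next write slot=12

l=1 r=17: |-5|<=|23| out[17]=529, r--
l=1 r=16: |-5|<=|22| out[16]=484, r--
l=1 r=15: |-5|<=|20| out[15]=400, r--
l=1 r=14: |-5|<=|19| out[14]=361, r--
l=1 r=13: |-5|<=|18| out[13]=324, r--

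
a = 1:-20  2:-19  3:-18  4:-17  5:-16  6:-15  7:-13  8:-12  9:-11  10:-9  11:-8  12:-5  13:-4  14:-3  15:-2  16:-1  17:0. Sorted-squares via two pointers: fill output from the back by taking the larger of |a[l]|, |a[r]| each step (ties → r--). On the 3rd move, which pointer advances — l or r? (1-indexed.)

l=1 r=17: |-20|>|0| out[17]=400, l++
l=2 r=17: |-19|>|0| out[16]=361, l++
l=3 r=17: |-18|>|0| out[15]=324, l++

l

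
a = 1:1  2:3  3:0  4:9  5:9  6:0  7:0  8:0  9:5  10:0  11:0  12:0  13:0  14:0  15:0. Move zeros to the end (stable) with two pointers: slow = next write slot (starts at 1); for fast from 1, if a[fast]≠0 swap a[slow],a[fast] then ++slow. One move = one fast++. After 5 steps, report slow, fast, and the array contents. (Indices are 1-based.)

(s=1,f=1) a[fast]=1≠0 swap→a[1]=1 → slow++,fast++
(s=2,f=2) a[fast]=3≠0 swap→a[2]=3 → slow++,fast++
(s=3,f=3) a[fast]=0 → fast++
(s=3,f=4) a[fast]=9≠0 swap→a[3]=9 → slow++,fast++
(s=4,f=5) a[fast]=9≠0 swap→a[4]=9 → slow++,fast++

slow=5, fast=6, a=[1, 3, 9, 9, 0, 0, 0, 0, 5, 0, 0, 0, 0, 0, 0]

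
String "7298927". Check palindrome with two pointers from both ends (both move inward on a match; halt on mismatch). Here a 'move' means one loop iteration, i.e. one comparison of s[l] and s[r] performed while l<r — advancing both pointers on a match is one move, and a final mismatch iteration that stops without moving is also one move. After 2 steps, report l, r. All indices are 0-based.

[0,6] '7'=='7' → l++,r--
[1,5] '2'=='2' → l++,r--

l=2, r=4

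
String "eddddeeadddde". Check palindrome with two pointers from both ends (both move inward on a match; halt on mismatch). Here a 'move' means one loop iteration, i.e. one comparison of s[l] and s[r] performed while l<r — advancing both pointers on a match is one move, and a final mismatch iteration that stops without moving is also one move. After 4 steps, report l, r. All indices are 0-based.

l=4, r=8

[0,12] 'e'=='e' → l++,r--
[1,11] 'd'=='d' → l++,r--
[2,10] 'd'=='d' → l++,r--
[3,9] 'd'=='d' → l++,r--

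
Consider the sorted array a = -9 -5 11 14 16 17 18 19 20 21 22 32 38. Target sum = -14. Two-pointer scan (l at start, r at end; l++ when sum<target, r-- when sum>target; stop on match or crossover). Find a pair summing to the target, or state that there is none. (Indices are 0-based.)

[0,12] -9+38=29 >-14 → r--
[0,11] -9+32=23 >-14 → r--
[0,10] -9+22=13 >-14 → r--
[0,9] -9+21=12 >-14 → r--
[0,8] -9+20=11 >-14 → r--
[0,7] -9+19=10 >-14 → r--
[0,6] -9+18=9 >-14 → r--
[0,5] -9+17=8 >-14 → r--
[0,4] -9+16=7 >-14 → r--
[0,3] -9+14=5 >-14 → r--
[0,2] -9+11=2 >-14 → r--
[0,1] -9+-5=-14 → found

(-9, -5)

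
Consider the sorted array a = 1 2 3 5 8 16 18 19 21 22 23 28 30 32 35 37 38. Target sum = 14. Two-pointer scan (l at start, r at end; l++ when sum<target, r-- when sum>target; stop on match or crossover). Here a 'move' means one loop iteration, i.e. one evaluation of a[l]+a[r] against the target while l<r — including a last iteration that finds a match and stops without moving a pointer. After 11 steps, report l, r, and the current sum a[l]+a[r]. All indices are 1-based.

l=1, r=6, sum=17

l=1 r=17: 1+38=39 >14, r--
l=1 r=16: 1+37=38 >14, r--
l=1 r=15: 1+35=36 >14, r--
l=1 r=14: 1+32=33 >14, r--
l=1 r=13: 1+30=31 >14, r--
l=1 r=12: 1+28=29 >14, r--
l=1 r=11: 1+23=24 >14, r--
l=1 r=10: 1+22=23 >14, r--
l=1 r=9: 1+21=22 >14, r--
l=1 r=8: 1+19=20 >14, r--
l=1 r=7: 1+18=19 >14, r--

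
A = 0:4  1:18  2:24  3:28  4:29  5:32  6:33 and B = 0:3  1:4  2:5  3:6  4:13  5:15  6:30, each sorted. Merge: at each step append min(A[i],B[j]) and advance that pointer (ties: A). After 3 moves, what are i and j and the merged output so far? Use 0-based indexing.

[i=0,j=0] A[i]=4>B[j]=3 take 3 → j++
[i=0,j=1] A[i]=4<=B[j]=4 take 4 → i++
[i=1,j=1] A[i]=18>B[j]=4 take 4 → j++

i=1, j=2, merged so far=[3, 4, 4]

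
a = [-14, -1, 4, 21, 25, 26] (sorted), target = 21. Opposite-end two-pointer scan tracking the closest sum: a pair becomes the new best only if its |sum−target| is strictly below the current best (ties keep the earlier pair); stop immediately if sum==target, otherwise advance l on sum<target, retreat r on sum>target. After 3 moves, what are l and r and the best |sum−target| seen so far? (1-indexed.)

l=2, r=4, best |Δ|=3

l=1 r=6: -14+26=12 d=9 *, l++
l=2 r=6: -1+26=25 d=4 *, r--
l=2 r=5: -1+25=24 d=3 *, r--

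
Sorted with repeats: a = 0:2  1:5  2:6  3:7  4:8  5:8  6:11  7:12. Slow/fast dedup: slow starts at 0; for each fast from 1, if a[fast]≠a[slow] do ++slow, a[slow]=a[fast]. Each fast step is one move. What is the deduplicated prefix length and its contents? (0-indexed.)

length 7; prefix = [2, 5, 6, 7, 8, 11, 12]

(s=0,f=1) a[fast]=5≠a[slow]=2 write a[1]=5 → slow++,fast++
(s=1,f=2) a[fast]=6≠a[slow]=5 write a[2]=6 → slow++,fast++
(s=2,f=3) a[fast]=7≠a[slow]=6 write a[3]=7 → slow++,fast++
(s=3,f=4) a[fast]=8≠a[slow]=7 write a[4]=8 → slow++,fast++
(s=4,f=5) a[fast]=8=a[slow] dup → fast++
(s=4,f=6) a[fast]=11≠a[slow]=8 write a[5]=11 → slow++,fast++
(s=5,f=7) a[fast]=12≠a[slow]=11 write a[6]=12 → slow++,fast++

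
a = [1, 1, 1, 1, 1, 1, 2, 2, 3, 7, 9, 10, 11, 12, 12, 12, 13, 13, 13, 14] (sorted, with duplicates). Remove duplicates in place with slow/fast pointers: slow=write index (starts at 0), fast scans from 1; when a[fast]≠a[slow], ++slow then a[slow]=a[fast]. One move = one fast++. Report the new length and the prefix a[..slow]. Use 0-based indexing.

(s=0,f=1) a[fast]=1=a[slow] dup → fast++
(s=0,f=2) a[fast]=1=a[slow] dup → fast++
(s=0,f=3) a[fast]=1=a[slow] dup → fast++
(s=0,f=4) a[fast]=1=a[slow] dup → fast++
(s=0,f=5) a[fast]=1=a[slow] dup → fast++
(s=0,f=6) a[fast]=2≠a[slow]=1 write a[1]=2 → slow++,fast++
(s=1,f=7) a[fast]=2=a[slow] dup → fast++
(s=1,f=8) a[fast]=3≠a[slow]=2 write a[2]=3 → slow++,fast++
(s=2,f=9) a[fast]=7≠a[slow]=3 write a[3]=7 → slow++,fast++
(s=3,f=10) a[fast]=9≠a[slow]=7 write a[4]=9 → slow++,fast++
(s=4,f=11) a[fast]=10≠a[slow]=9 write a[5]=10 → slow++,fast++
(s=5,f=12) a[fast]=11≠a[slow]=10 write a[6]=11 → slow++,fast++
(s=6,f=13) a[fast]=12≠a[slow]=11 write a[7]=12 → slow++,fast++
(s=7,f=14) a[fast]=12=a[slow] dup → fast++
(s=7,f=15) a[fast]=12=a[slow] dup → fast++
(s=7,f=16) a[fast]=13≠a[slow]=12 write a[8]=13 → slow++,fast++
(s=8,f=17) a[fast]=13=a[slow] dup → fast++
(s=8,f=18) a[fast]=13=a[slow] dup → fast++
(s=8,f=19) a[fast]=14≠a[slow]=13 write a[9]=14 → slow++,fast++

length 10; prefix = [1, 2, 3, 7, 9, 10, 11, 12, 13, 14]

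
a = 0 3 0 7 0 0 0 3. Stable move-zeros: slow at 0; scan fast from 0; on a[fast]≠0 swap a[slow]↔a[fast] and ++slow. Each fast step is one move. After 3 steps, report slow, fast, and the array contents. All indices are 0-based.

slow=1, fast=3, a=[3, 0, 0, 7, 0, 0, 0, 3]

slow=0 fast=0: a[fast]=0, fast++
slow=0 fast=1: a[fast]=3≠0 swap→a[0]=3, slow++,fast++
slow=1 fast=2: a[fast]=0, fast++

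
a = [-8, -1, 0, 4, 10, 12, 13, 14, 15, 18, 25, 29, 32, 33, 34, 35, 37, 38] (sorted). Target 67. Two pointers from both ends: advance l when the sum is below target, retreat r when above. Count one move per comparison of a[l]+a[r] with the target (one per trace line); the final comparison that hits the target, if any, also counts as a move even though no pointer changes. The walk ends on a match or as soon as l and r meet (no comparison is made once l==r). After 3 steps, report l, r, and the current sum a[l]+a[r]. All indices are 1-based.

[1,18] -8+38=30 <67 → l++
[2,18] -1+38=37 <67 → l++
[3,18] 0+38=38 <67 → l++

l=4, r=18, sum=42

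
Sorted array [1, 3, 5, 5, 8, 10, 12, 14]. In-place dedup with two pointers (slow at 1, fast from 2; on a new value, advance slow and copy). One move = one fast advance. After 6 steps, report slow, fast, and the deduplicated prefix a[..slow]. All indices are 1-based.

slow=6, fast=8, prefix=[1, 3, 5, 8, 10, 12]

slow=1 fast=2: a[fast]=3≠a[slow]=1 write a[2]=3, slow++,fast++
slow=2 fast=3: a[fast]=5≠a[slow]=3 write a[3]=5, slow++,fast++
slow=3 fast=4: a[fast]=5=a[slow] dup, fast++
slow=3 fast=5: a[fast]=8≠a[slow]=5 write a[4]=8, slow++,fast++
slow=4 fast=6: a[fast]=10≠a[slow]=8 write a[5]=10, slow++,fast++
slow=5 fast=7: a[fast]=12≠a[slow]=10 write a[6]=12, slow++,fast++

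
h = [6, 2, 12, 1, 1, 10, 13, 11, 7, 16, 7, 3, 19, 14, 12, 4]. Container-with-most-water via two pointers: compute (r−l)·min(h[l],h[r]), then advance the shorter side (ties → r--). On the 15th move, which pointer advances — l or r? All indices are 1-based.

l

l=1 r=16: min(6,4)*15=60 best=60 *, r--
l=1 r=15: min(6,12)*14=84 best=84 *, l++
l=2 r=15: min(2,12)*13=26 best=84, l++
l=3 r=15: min(12,12)*12=144 best=144 *, r--
l=3 r=14: min(12,14)*11=132 best=144, l++
l=4 r=14: min(1,14)*10=10 best=144, l++
l=5 r=14: min(1,14)*9=9 best=144, l++
l=6 r=14: min(10,14)*8=80 best=144, l++
l=7 r=14: min(13,14)*7=91 best=144, l++
l=8 r=14: min(11,14)*6=66 best=144, l++
l=9 r=14: min(7,14)*5=35 best=144, l++
l=10 r=14: min(16,14)*4=56 best=144, r--
l=10 r=13: min(16,19)*3=48 best=144, l++
l=11 r=13: min(7,19)*2=14 best=144, l++
l=12 r=13: min(3,19)*1=3 best=144, l++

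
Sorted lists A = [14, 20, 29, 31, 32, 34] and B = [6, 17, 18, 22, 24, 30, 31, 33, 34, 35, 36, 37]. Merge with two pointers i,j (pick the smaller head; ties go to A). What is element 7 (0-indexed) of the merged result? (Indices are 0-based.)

merged[7] = 29

[i=0,j=0] A[i]=14>B[j]=6 take 6 → j++
[i=0,j=1] A[i]=14<=B[j]=17 take 14 → i++
[i=1,j=1] A[i]=20>B[j]=17 take 17 → j++
[i=1,j=2] A[i]=20>B[j]=18 take 18 → j++
[i=1,j=3] A[i]=20<=B[j]=22 take 20 → i++
[i=2,j=3] A[i]=29>B[j]=22 take 22 → j++
[i=2,j=4] A[i]=29>B[j]=24 take 24 → j++
[i=2,j=5] A[i]=29<=B[j]=30 take 29 → i++
[i=3,j=5] A[i]=31>B[j]=30 take 30 → j++
[i=3,j=6] A[i]=31<=B[j]=31 take 31 → i++
[i=4,j=6] A[i]=32>B[j]=31 take 31 → j++
[i=4,j=7] A[i]=32<=B[j]=33 take 32 → i++
[i=5,j=7] A[i]=34>B[j]=33 take 33 → j++
[i=5,j=8] A[i]=34<=B[j]=34 take 34 → i++
[i=6,j=8] A done, take B[j]=34 → j++
[i=6,j=9] A done, take B[j]=35 → j++
[i=6,j=10] A done, take B[j]=36 → j++
[i=6,j=11] A done, take B[j]=37 → j++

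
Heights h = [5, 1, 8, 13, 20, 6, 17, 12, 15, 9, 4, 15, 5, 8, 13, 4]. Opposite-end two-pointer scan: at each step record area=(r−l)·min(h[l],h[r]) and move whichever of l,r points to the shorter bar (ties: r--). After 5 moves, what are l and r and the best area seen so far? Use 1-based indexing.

l=4, r=14, best area=143

l=1 r=16: min(5,4)*15=60 best=60 *, r--
l=1 r=15: min(5,13)*14=70 best=70 *, l++
l=2 r=15: min(1,13)*13=13 best=70, l++
l=3 r=15: min(8,13)*12=96 best=96 *, l++
l=4 r=15: min(13,13)*11=143 best=143 *, r--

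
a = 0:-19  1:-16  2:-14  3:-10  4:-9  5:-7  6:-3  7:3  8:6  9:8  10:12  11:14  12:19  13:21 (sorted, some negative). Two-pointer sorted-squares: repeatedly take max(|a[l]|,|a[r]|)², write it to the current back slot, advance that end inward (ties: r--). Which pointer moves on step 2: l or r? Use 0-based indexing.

l=0 r=13: |-19|<=|21| out[13]=441, r--
l=0 r=12: |-19|<=|19| out[12]=361, r--

r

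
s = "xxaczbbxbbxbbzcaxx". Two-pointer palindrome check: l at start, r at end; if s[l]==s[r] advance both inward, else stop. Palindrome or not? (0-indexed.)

palindrome

[0,17] 'x'=='x' → l++,r--
[1,16] 'x'=='x' → l++,r--
[2,15] 'a'=='a' → l++,r--
[3,14] 'c'=='c' → l++,r--
[4,13] 'z'=='z' → l++,r--
[5,12] 'b'=='b' → l++,r--
[6,11] 'b'=='b' → l++,r--
[7,10] 'x'=='x' → l++,r--
[8,9] 'b'=='b' → l++,r--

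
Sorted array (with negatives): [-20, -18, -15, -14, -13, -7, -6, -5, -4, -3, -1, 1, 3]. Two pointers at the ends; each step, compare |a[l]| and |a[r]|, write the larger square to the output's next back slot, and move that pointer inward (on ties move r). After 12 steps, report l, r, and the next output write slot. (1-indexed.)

l=11, r=11, next write slot=1

[1,13] |-20|>|3| out[13]=400 → l++
[2,13] |-18|>|3| out[12]=324 → l++
[3,13] |-15|>|3| out[11]=225 → l++
[4,13] |-14|>|3| out[10]=196 → l++
[5,13] |-13|>|3| out[9]=169 → l++
[6,13] |-7|>|3| out[8]=49 → l++
[7,13] |-6|>|3| out[7]=36 → l++
[8,13] |-5|>|3| out[6]=25 → l++
[9,13] |-4|>|3| out[5]=16 → l++
[10,13] |-3|<=|3| out[4]=9 → r--
[10,12] |-3|>|1| out[3]=9 → l++
[11,12] |-1|<=|1| out[2]=1 → r--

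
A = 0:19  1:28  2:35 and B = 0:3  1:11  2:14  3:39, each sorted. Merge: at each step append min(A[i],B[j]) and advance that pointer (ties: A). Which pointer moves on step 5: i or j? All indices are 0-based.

i

[i=0,j=0] A[i]=19>B[j]=3 take 3 → j++
[i=0,j=1] A[i]=19>B[j]=11 take 11 → j++
[i=0,j=2] A[i]=19>B[j]=14 take 14 → j++
[i=0,j=3] A[i]=19<=B[j]=39 take 19 → i++
[i=1,j=3] A[i]=28<=B[j]=39 take 28 → i++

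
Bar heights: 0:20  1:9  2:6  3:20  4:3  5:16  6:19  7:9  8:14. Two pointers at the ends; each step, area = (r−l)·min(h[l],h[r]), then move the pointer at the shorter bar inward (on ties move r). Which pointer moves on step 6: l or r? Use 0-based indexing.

r

l=0 r=8: min(20,14)*8=112 best=112 *, r--
l=0 r=7: min(20,9)*7=63 best=112, r--
l=0 r=6: min(20,19)*6=114 best=114 *, r--
l=0 r=5: min(20,16)*5=80 best=114, r--
l=0 r=4: min(20,3)*4=12 best=114, r--
l=0 r=3: min(20,20)*3=60 best=114, r--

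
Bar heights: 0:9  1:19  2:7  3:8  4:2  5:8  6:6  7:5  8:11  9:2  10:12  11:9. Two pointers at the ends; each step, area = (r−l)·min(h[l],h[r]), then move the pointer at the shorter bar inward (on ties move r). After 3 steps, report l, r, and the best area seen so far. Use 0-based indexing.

l=0 r=11: min(9,9)*11=99 best=99 *, r--
l=0 r=10: min(9,12)*10=90 best=99, l++
l=1 r=10: min(19,12)*9=108 best=108 *, r--

l=1, r=9, best area=108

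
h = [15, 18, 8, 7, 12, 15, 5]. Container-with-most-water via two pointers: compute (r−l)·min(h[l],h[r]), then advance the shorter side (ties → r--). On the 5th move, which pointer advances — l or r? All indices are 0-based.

[0,6] min(15,5)*6=30 best=30 * → r--
[0,5] min(15,15)*5=75 best=75 * → r--
[0,4] min(15,12)*4=48 best=75 → r--
[0,3] min(15,7)*3=21 best=75 → r--
[0,2] min(15,8)*2=16 best=75 → r--

r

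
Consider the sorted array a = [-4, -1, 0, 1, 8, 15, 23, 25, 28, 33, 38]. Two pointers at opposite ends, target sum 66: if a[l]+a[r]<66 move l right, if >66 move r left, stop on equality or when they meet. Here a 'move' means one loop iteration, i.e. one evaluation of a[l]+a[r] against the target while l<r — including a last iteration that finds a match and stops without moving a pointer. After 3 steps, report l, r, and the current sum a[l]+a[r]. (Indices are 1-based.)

l=1 r=11: -4+38=34 <66, l++
l=2 r=11: -1+38=37 <66, l++
l=3 r=11: 0+38=38 <66, l++

l=4, r=11, sum=39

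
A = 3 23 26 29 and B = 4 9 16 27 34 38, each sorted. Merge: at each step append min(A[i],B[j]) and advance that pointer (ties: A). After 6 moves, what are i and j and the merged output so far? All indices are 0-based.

i=3, j=3, merged so far=[3, 4, 9, 16, 23, 26]

i=0 j=0: A[i]=3<=B[j]=4 take 3, i++
i=1 j=0: A[i]=23>B[j]=4 take 4, j++
i=1 j=1: A[i]=23>B[j]=9 take 9, j++
i=1 j=2: A[i]=23>B[j]=16 take 16, j++
i=1 j=3: A[i]=23<=B[j]=27 take 23, i++
i=2 j=3: A[i]=26<=B[j]=27 take 26, i++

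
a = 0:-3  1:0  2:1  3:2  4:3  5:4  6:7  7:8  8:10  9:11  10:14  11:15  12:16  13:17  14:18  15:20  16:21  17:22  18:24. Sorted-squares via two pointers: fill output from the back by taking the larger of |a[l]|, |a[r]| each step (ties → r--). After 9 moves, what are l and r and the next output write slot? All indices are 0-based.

l=0 r=18: |-3|<=|24| out[18]=576, r--
l=0 r=17: |-3|<=|22| out[17]=484, r--
l=0 r=16: |-3|<=|21| out[16]=441, r--
l=0 r=15: |-3|<=|20| out[15]=400, r--
l=0 r=14: |-3|<=|18| out[14]=324, r--
l=0 r=13: |-3|<=|17| out[13]=289, r--
l=0 r=12: |-3|<=|16| out[12]=256, r--
l=0 r=11: |-3|<=|15| out[11]=225, r--
l=0 r=10: |-3|<=|14| out[10]=196, r--

l=0, r=9, next write slot=9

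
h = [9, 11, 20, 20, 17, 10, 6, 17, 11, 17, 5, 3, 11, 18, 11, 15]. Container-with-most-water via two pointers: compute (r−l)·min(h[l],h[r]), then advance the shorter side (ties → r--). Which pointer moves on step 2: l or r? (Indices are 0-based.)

l=0 r=15: min(9,15)*15=135 best=135 *, l++
l=1 r=15: min(11,15)*14=154 best=154 *, l++

l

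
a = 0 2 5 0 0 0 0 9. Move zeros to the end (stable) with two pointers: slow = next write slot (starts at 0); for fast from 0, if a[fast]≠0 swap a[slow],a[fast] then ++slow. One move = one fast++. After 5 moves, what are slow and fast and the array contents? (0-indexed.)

slow=0 fast=0: a[fast]=0, fast++
slow=0 fast=1: a[fast]=2≠0 swap→a[0]=2, slow++,fast++
slow=1 fast=2: a[fast]=5≠0 swap→a[1]=5, slow++,fast++
slow=2 fast=3: a[fast]=0, fast++
slow=2 fast=4: a[fast]=0, fast++

slow=2, fast=5, a=[2, 5, 0, 0, 0, 0, 0, 9]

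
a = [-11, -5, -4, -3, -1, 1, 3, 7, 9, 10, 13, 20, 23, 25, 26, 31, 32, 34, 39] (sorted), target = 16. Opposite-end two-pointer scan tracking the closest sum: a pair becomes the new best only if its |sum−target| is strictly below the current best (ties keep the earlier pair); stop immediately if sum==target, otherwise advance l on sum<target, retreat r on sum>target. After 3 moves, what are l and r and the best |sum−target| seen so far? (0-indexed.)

[0,18] -11+39=28 d=12 * → r--
[0,17] -11+34=23 d=7 * → r--
[0,16] -11+32=21 d=5 * → r--

l=0, r=15, best |Δ|=5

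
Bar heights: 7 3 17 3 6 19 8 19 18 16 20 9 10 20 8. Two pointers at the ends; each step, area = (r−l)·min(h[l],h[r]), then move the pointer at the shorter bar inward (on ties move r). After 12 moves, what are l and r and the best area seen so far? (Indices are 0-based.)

l=10, r=12, best area=187

[0,14] min(7,8)*14=98 best=98 * → l++
[1,14] min(3,8)*13=39 best=98 → l++
[2,14] min(17,8)*12=96 best=98 → r--
[2,13] min(17,20)*11=187 best=187 * → l++
[3,13] min(3,20)*10=30 best=187 → l++
[4,13] min(6,20)*9=54 best=187 → l++
[5,13] min(19,20)*8=152 best=187 → l++
[6,13] min(8,20)*7=56 best=187 → l++
[7,13] min(19,20)*6=114 best=187 → l++
[8,13] min(18,20)*5=90 best=187 → l++
[9,13] min(16,20)*4=64 best=187 → l++
[10,13] min(20,20)*3=60 best=187 → r--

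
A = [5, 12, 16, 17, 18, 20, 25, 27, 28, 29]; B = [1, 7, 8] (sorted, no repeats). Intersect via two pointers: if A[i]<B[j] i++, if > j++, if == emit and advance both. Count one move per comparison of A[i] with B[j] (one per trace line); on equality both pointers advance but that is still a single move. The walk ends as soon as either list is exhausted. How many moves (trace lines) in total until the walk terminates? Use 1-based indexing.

4 moves

i=1 j=1: 5>1, j++
i=1 j=2: 5<7, i++
i=2 j=2: 12>7, j++
i=2 j=3: 12>8, j++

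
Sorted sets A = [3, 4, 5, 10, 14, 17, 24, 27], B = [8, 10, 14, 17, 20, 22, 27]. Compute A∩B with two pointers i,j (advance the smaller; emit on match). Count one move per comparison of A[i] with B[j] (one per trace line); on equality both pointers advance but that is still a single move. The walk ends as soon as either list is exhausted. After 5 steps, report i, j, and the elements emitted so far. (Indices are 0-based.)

i=4, j=2, emitted=[10]

i=0 j=0: 3<8, i++
i=1 j=0: 4<8, i++
i=2 j=0: 5<8, i++
i=3 j=0: 10>8, j++
i=3 j=1: 10==10 emit, i++,j++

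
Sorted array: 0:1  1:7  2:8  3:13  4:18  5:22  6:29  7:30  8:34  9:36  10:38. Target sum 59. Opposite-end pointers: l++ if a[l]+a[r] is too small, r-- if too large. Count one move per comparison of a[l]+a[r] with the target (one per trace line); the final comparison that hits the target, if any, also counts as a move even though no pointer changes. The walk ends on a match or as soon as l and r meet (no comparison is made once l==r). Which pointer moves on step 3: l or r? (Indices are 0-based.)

[0,10] 1+38=39 <59 → l++
[1,10] 7+38=45 <59 → l++
[2,10] 8+38=46 <59 → l++

l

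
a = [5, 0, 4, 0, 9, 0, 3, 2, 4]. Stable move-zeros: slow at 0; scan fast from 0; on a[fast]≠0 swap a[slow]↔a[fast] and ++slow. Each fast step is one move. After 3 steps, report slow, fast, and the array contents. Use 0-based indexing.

slow=2, fast=3, a=[5, 4, 0, 0, 9, 0, 3, 2, 4]

(s=0,f=0) a[fast]=5≠0 swap→a[0]=5 → slow++,fast++
(s=1,f=1) a[fast]=0 → fast++
(s=1,f=2) a[fast]=4≠0 swap→a[1]=4 → slow++,fast++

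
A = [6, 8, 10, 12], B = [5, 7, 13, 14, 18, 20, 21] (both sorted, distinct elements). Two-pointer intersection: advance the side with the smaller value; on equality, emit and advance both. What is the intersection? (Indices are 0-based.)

intersection = []

i=0 j=0: 6>5, j++
i=0 j=1: 6<7, i++
i=1 j=1: 8>7, j++
i=1 j=2: 8<13, i++
i=2 j=2: 10<13, i++
i=3 j=2: 12<13, i++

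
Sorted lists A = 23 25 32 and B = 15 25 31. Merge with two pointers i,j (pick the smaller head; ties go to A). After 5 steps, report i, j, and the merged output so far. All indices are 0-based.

i=2, j=3, merged so far=[15, 23, 25, 25, 31]

i=0 j=0: A[i]=23>B[j]=15 take 15, j++
i=0 j=1: A[i]=23<=B[j]=25 take 23, i++
i=1 j=1: A[i]=25<=B[j]=25 take 25, i++
i=2 j=1: A[i]=32>B[j]=25 take 25, j++
i=2 j=2: A[i]=32>B[j]=31 take 31, j++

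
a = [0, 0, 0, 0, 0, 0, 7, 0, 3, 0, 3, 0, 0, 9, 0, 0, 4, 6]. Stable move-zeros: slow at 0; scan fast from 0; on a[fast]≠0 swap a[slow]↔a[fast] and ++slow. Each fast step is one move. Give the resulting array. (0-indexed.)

[7, 3, 3, 9, 4, 6, 0, 0, 0, 0, 0, 0, 0, 0, 0, 0, 0, 0]

(s=0,f=0) a[fast]=0 → fast++
(s=0,f=1) a[fast]=0 → fast++
(s=0,f=2) a[fast]=0 → fast++
(s=0,f=3) a[fast]=0 → fast++
(s=0,f=4) a[fast]=0 → fast++
(s=0,f=5) a[fast]=0 → fast++
(s=0,f=6) a[fast]=7≠0 swap→a[0]=7 → slow++,fast++
(s=1,f=7) a[fast]=0 → fast++
(s=1,f=8) a[fast]=3≠0 swap→a[1]=3 → slow++,fast++
(s=2,f=9) a[fast]=0 → fast++
(s=2,f=10) a[fast]=3≠0 swap→a[2]=3 → slow++,fast++
(s=3,f=11) a[fast]=0 → fast++
(s=3,f=12) a[fast]=0 → fast++
(s=3,f=13) a[fast]=9≠0 swap→a[3]=9 → slow++,fast++
(s=4,f=14) a[fast]=0 → fast++
(s=4,f=15) a[fast]=0 → fast++
(s=4,f=16) a[fast]=4≠0 swap→a[4]=4 → slow++,fast++
(s=5,f=17) a[fast]=6≠0 swap→a[5]=6 → slow++,fast++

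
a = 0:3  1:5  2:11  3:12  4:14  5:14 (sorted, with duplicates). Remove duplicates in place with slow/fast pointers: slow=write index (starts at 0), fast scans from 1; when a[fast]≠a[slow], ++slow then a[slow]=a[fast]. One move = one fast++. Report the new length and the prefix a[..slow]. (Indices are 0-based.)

length 5; prefix = [3, 5, 11, 12, 14]

(s=0,f=1) a[fast]=5≠a[slow]=3 write a[1]=5 → slow++,fast++
(s=1,f=2) a[fast]=11≠a[slow]=5 write a[2]=11 → slow++,fast++
(s=2,f=3) a[fast]=12≠a[slow]=11 write a[3]=12 → slow++,fast++
(s=3,f=4) a[fast]=14≠a[slow]=12 write a[4]=14 → slow++,fast++
(s=4,f=5) a[fast]=14=a[slow] dup → fast++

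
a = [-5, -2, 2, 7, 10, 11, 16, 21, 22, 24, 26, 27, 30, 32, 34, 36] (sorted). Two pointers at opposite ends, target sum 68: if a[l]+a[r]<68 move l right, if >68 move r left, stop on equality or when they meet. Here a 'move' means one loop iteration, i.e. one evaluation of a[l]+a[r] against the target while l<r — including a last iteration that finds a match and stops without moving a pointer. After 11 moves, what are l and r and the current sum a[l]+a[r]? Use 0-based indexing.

[0,15] -5+36=31 <68 → l++
[1,15] -2+36=34 <68 → l++
[2,15] 2+36=38 <68 → l++
[3,15] 7+36=43 <68 → l++
[4,15] 10+36=46 <68 → l++
[5,15] 11+36=47 <68 → l++
[6,15] 16+36=52 <68 → l++
[7,15] 21+36=57 <68 → l++
[8,15] 22+36=58 <68 → l++
[9,15] 24+36=60 <68 → l++
[10,15] 26+36=62 <68 → l++

l=11, r=15, sum=63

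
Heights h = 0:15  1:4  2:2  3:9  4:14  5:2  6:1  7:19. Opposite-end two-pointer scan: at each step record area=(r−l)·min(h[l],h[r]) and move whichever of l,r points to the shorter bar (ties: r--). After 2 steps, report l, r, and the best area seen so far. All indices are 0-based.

l=0 r=7: min(15,19)*7=105 best=105 *, l++
l=1 r=7: min(4,19)*6=24 best=105, l++

l=2, r=7, best area=105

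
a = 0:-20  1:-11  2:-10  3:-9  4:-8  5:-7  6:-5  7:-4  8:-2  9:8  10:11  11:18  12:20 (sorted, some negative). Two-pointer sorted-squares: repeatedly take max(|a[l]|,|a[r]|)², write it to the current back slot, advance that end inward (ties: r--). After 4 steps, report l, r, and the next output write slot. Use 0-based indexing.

[0,12] |-20|<=|20| out[12]=400 → r--
[0,11] |-20|>|18| out[11]=400 → l++
[1,11] |-11|<=|18| out[10]=324 → r--
[1,10] |-11|<=|11| out[9]=121 → r--

l=1, r=9, next write slot=8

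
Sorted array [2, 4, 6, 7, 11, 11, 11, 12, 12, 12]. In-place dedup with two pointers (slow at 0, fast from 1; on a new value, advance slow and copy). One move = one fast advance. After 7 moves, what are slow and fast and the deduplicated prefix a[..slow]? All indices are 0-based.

slow=5, fast=8, prefix=[2, 4, 6, 7, 11, 12]

slow=0 fast=1: a[fast]=4≠a[slow]=2 write a[1]=4, slow++,fast++
slow=1 fast=2: a[fast]=6≠a[slow]=4 write a[2]=6, slow++,fast++
slow=2 fast=3: a[fast]=7≠a[slow]=6 write a[3]=7, slow++,fast++
slow=3 fast=4: a[fast]=11≠a[slow]=7 write a[4]=11, slow++,fast++
slow=4 fast=5: a[fast]=11=a[slow] dup, fast++
slow=4 fast=6: a[fast]=11=a[slow] dup, fast++
slow=4 fast=7: a[fast]=12≠a[slow]=11 write a[5]=12, slow++,fast++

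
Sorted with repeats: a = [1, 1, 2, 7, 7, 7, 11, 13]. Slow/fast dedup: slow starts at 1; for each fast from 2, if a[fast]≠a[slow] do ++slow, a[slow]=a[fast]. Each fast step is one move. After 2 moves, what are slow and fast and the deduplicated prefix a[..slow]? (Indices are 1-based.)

slow=1 fast=2: a[fast]=1=a[slow] dup, fast++
slow=1 fast=3: a[fast]=2≠a[slow]=1 write a[2]=2, slow++,fast++

slow=2, fast=4, prefix=[1, 2]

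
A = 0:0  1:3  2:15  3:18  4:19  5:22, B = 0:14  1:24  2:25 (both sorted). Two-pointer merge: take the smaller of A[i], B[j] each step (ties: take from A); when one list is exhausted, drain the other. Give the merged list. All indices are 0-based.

i=0 j=0: A[i]=0<=B[j]=14 take 0, i++
i=1 j=0: A[i]=3<=B[j]=14 take 3, i++
i=2 j=0: A[i]=15>B[j]=14 take 14, j++
i=2 j=1: A[i]=15<=B[j]=24 take 15, i++
i=3 j=1: A[i]=18<=B[j]=24 take 18, i++
i=4 j=1: A[i]=19<=B[j]=24 take 19, i++
i=5 j=1: A[i]=22<=B[j]=24 take 22, i++
i=6 j=1: A done, take B[j]=24, j++
i=6 j=2: A done, take B[j]=25, j++

[0, 3, 14, 15, 18, 19, 22, 24, 25]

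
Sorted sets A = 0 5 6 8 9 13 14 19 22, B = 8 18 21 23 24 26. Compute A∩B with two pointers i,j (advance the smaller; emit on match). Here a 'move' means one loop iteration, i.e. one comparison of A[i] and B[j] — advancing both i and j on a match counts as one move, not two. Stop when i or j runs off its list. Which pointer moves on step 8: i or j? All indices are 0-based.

[i=0,j=0] 0<8 → i++
[i=1,j=0] 5<8 → i++
[i=2,j=0] 6<8 → i++
[i=3,j=0] 8==8 emit → i++,j++
[i=4,j=1] 9<18 → i++
[i=5,j=1] 13<18 → i++
[i=6,j=1] 14<18 → i++
[i=7,j=1] 19>18 → j++

j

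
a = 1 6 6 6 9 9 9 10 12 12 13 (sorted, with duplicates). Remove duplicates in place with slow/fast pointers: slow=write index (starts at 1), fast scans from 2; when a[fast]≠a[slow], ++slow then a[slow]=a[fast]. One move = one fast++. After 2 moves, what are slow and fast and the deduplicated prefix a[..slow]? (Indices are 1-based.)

slow=2, fast=4, prefix=[1, 6]

(s=1,f=2) a[fast]=6≠a[slow]=1 write a[2]=6 → slow++,fast++
(s=2,f=3) a[fast]=6=a[slow] dup → fast++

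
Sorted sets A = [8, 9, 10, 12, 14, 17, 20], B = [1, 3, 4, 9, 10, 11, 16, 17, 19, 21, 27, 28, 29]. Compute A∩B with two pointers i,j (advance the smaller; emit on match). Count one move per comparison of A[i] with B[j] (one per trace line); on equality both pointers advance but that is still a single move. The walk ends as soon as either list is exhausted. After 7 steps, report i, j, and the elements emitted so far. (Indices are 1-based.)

i=1 j=1: 8>1, j++
i=1 j=2: 8>3, j++
i=1 j=3: 8>4, j++
i=1 j=4: 8<9, i++
i=2 j=4: 9==9 emit, i++,j++
i=3 j=5: 10==10 emit, i++,j++
i=4 j=6: 12>11, j++

i=4, j=7, emitted=[9, 10]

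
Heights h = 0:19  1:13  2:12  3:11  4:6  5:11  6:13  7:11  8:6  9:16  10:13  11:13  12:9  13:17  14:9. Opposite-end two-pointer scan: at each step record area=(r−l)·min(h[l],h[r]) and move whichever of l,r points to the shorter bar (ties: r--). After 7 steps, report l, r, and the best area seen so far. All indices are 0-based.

l=0, r=7, best area=221

[0,14] min(19,9)*14=126 best=126 * → r--
[0,13] min(19,17)*13=221 best=221 * → r--
[0,12] min(19,9)*12=108 best=221 → r--
[0,11] min(19,13)*11=143 best=221 → r--
[0,10] min(19,13)*10=130 best=221 → r--
[0,9] min(19,16)*9=144 best=221 → r--
[0,8] min(19,6)*8=48 best=221 → r--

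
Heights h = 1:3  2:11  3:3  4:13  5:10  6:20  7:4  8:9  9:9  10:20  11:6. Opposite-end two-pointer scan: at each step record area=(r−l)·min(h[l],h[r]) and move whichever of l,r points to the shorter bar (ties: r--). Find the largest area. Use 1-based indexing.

max area = 88

l=1 r=11: min(3,6)*10=30 best=30 *, l++
l=2 r=11: min(11,6)*9=54 best=54 *, r--
l=2 r=10: min(11,20)*8=88 best=88 *, l++
l=3 r=10: min(3,20)*7=21 best=88, l++
l=4 r=10: min(13,20)*6=78 best=88, l++
l=5 r=10: min(10,20)*5=50 best=88, l++
l=6 r=10: min(20,20)*4=80 best=88, r--
l=6 r=9: min(20,9)*3=27 best=88, r--
l=6 r=8: min(20,9)*2=18 best=88, r--
l=6 r=7: min(20,4)*1=4 best=88, r--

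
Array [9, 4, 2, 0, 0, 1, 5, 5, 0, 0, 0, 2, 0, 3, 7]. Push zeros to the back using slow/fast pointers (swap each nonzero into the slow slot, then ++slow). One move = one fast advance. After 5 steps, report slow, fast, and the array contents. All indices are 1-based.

slow=4, fast=6, a=[9, 4, 2, 0, 0, 1, 5, 5, 0, 0, 0, 2, 0, 3, 7]

(s=1,f=1) a[fast]=9≠0 swap→a[1]=9 → slow++,fast++
(s=2,f=2) a[fast]=4≠0 swap→a[2]=4 → slow++,fast++
(s=3,f=3) a[fast]=2≠0 swap→a[3]=2 → slow++,fast++
(s=4,f=4) a[fast]=0 → fast++
(s=4,f=5) a[fast]=0 → fast++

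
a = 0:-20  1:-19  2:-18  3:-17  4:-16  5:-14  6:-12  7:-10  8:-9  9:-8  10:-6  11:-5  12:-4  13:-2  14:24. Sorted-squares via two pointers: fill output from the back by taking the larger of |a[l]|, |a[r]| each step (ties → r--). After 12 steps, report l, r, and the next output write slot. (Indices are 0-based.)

l=11, r=13, next write slot=2

[0,14] |-20|<=|24| out[14]=576 → r--
[0,13] |-20|>|-2| out[13]=400 → l++
[1,13] |-19|>|-2| out[12]=361 → l++
[2,13] |-18|>|-2| out[11]=324 → l++
[3,13] |-17|>|-2| out[10]=289 → l++
[4,13] |-16|>|-2| out[9]=256 → l++
[5,13] |-14|>|-2| out[8]=196 → l++
[6,13] |-12|>|-2| out[7]=144 → l++
[7,13] |-10|>|-2| out[6]=100 → l++
[8,13] |-9|>|-2| out[5]=81 → l++
[9,13] |-8|>|-2| out[4]=64 → l++
[10,13] |-6|>|-2| out[3]=36 → l++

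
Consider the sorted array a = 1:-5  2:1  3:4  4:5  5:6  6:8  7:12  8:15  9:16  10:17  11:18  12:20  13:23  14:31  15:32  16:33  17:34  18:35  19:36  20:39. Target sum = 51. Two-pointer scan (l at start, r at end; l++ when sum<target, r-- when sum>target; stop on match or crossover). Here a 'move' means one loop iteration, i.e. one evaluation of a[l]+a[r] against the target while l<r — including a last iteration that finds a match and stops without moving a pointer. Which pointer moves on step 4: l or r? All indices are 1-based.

l

l=1 r=20: -5+39=34 <51, l++
l=2 r=20: 1+39=40 <51, l++
l=3 r=20: 4+39=43 <51, l++
l=4 r=20: 5+39=44 <51, l++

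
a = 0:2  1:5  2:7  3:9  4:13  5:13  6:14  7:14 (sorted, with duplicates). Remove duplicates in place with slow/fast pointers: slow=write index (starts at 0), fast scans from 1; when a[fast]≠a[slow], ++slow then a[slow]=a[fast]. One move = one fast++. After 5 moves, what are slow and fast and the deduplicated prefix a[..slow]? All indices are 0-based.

slow=4, fast=6, prefix=[2, 5, 7, 9, 13]

slow=0 fast=1: a[fast]=5≠a[slow]=2 write a[1]=5, slow++,fast++
slow=1 fast=2: a[fast]=7≠a[slow]=5 write a[2]=7, slow++,fast++
slow=2 fast=3: a[fast]=9≠a[slow]=7 write a[3]=9, slow++,fast++
slow=3 fast=4: a[fast]=13≠a[slow]=9 write a[4]=13, slow++,fast++
slow=4 fast=5: a[fast]=13=a[slow] dup, fast++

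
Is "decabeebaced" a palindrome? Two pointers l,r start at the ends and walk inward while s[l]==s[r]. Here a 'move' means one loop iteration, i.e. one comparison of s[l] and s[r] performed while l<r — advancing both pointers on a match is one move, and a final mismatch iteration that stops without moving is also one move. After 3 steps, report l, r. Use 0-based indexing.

l=3, r=8

l=0 r=11: 'd'=='d', l++,r--
l=1 r=10: 'e'=='e', l++,r--
l=2 r=9: 'c'=='c', l++,r--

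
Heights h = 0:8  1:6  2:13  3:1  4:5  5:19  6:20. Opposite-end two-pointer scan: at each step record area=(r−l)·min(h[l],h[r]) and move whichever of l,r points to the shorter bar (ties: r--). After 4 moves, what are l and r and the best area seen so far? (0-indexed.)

[0,6] min(8,20)*6=48 best=48 * → l++
[1,6] min(6,20)*5=30 best=48 → l++
[2,6] min(13,20)*4=52 best=52 * → l++
[3,6] min(1,20)*3=3 best=52 → l++

l=4, r=6, best area=52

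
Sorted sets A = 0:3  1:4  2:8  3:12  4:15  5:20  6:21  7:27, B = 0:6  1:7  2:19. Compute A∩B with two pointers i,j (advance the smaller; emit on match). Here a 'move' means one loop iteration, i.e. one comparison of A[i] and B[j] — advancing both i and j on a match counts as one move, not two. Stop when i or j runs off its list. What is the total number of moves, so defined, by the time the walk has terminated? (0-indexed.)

8 moves

[i=0,j=0] 3<6 → i++
[i=1,j=0] 4<6 → i++
[i=2,j=0] 8>6 → j++
[i=2,j=1] 8>7 → j++
[i=2,j=2] 8<19 → i++
[i=3,j=2] 12<19 → i++
[i=4,j=2] 15<19 → i++
[i=5,j=2] 20>19 → j++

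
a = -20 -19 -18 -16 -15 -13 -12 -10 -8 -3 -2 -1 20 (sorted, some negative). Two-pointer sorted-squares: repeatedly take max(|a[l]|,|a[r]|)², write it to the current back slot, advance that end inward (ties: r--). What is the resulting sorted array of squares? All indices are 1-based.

l=1 r=13: |-20|<=|20| out[13]=400, r--
l=1 r=12: |-20|>|-1| out[12]=400, l++
l=2 r=12: |-19|>|-1| out[11]=361, l++
l=3 r=12: |-18|>|-1| out[10]=324, l++
l=4 r=12: |-16|>|-1| out[9]=256, l++
l=5 r=12: |-15|>|-1| out[8]=225, l++
l=6 r=12: |-13|>|-1| out[7]=169, l++
l=7 r=12: |-12|>|-1| out[6]=144, l++
l=8 r=12: |-10|>|-1| out[5]=100, l++
l=9 r=12: |-8|>|-1| out[4]=64, l++
l=10 r=12: |-3|>|-1| out[3]=9, l++
l=11 r=12: |-2|>|-1| out[2]=4, l++
l=12 r=12: |-1|<=|-1| out[1]=1, r--

[1, 4, 9, 64, 100, 144, 169, 225, 256, 324, 361, 400, 400]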